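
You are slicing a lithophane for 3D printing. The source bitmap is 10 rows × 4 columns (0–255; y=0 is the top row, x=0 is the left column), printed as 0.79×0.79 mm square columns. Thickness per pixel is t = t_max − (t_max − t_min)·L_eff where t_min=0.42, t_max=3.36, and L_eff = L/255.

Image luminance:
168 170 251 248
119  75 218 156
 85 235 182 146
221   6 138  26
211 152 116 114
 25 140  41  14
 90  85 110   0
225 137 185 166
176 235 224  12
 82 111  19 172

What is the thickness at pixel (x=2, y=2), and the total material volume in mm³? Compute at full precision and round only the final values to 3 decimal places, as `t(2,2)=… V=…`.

span = t_max - t_min = 3.36 - 0.42 = 2.940
L(2,2) = 182, L_eff = 182/255 = 0.713725
t(2,2) = 3.36 - 2.940·0.713725 = 1.262
Σt over all 10·4 pixels = 156093/2125 ≈ 73.4555294
V = pitch²·Σt = 0.79²·156093/2125 = 45.844

t(2,2)=1.262 V=45.844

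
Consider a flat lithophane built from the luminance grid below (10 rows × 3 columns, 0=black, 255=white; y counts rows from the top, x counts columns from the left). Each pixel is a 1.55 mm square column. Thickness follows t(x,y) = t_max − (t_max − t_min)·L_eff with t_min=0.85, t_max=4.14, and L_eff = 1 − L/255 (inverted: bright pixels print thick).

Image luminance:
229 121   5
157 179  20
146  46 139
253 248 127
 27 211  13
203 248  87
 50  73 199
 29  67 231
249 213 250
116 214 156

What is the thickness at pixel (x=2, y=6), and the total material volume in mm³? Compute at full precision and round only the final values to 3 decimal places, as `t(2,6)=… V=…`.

t(2,6)=3.417 V=194.737

span = t_max - t_min = 4.14 - 0.85 = 3.290
L(2,6) = 199, L_eff = 1 - 199/255 = 0.219608 (inverted)
t(2,6) = 4.14 - 3.290·0.219608 = 3.417
Σt over all 10·3 pixels = 516731/6375 ≈ 81.0558431
V = pitch²·Σt = 1.55²·516731/6375 = 194.737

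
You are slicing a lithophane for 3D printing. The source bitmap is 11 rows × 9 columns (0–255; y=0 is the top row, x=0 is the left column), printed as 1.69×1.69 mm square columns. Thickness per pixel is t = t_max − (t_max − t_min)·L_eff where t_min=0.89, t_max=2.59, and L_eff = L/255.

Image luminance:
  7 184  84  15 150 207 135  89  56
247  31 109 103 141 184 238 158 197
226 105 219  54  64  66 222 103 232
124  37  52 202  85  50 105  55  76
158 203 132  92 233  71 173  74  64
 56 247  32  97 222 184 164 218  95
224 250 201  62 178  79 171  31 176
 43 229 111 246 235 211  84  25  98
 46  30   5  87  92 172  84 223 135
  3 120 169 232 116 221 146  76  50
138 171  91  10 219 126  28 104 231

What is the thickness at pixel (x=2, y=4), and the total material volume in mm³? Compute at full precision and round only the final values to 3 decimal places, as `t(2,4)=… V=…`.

span = t_max - t_min = 2.59 - 0.89 = 1.700
L(2,4) = 132, L_eff = 132/255 = 0.517647
t(2,4) = 2.59 - 1.700·0.517647 = 1.710
Σt over all 11·9 pixels = 51511/300 ≈ 171.7033333
V = pitch²·Σt = 1.69²·51511/300 = 490.402

t(2,4)=1.710 V=490.402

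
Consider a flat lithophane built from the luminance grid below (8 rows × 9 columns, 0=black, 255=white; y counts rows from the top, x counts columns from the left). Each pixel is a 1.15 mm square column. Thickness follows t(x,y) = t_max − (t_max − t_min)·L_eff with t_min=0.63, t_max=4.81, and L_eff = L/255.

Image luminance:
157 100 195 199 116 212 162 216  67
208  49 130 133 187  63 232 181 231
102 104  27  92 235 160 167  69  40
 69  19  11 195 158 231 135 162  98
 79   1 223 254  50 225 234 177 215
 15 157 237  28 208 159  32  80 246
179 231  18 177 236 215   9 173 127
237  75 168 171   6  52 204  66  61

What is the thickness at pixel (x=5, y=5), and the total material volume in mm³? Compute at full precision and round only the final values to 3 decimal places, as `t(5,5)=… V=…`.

t(5,5)=2.204 V=242.588

span = t_max - t_min = 4.81 - 0.63 = 4.180
L(5,5) = 159, L_eff = 159/255 = 0.623529
t(5,5) = 4.81 - 4.180·0.623529 = 2.204
Σt over all 8·9 pixels = 2338747/12750 ≈ 183.4311373
V = pitch²·Σt = 1.15²·2338747/12750 = 242.588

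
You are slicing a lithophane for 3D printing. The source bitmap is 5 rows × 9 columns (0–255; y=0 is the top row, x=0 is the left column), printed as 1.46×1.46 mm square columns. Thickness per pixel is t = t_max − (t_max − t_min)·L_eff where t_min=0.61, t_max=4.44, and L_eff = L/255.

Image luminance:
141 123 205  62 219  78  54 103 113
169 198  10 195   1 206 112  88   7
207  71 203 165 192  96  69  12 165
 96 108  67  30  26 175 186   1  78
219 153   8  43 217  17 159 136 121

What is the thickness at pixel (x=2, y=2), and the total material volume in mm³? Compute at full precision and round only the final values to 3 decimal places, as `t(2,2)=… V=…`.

span = t_max - t_min = 4.44 - 0.61 = 3.830
L(2,2) = 203, L_eff = 203/255 = 0.796078
t(2,2) = 4.44 - 3.830·0.796078 = 1.391
Σt over all 5·9 pixels = 785017/6375 ≈ 123.1399216
V = pitch²·Σt = 1.46²·785017/6375 = 262.485

t(2,2)=1.391 V=262.485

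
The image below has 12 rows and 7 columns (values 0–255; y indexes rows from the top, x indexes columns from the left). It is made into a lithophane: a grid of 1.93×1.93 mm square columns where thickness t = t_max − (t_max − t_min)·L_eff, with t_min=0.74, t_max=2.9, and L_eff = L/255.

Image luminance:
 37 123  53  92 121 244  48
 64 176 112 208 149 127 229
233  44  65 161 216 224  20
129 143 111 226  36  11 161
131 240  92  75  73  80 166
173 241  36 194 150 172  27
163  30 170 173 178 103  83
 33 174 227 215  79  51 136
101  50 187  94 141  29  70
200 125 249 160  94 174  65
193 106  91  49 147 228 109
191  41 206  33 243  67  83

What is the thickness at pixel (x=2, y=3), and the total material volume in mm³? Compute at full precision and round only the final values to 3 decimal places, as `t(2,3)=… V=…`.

t(2,3)=1.960 V=568.074

span = t_max - t_min = 2.9 - 0.74 = 2.160
L(2,3) = 111, L_eff = 111/255 = 0.435294
t(2,3) = 2.9 - 2.160·0.435294 = 1.960
Σt over all 12·7 pixels = 324078/2125 ≈ 152.5072941
V = pitch²·Σt = 1.93²·324078/2125 = 568.074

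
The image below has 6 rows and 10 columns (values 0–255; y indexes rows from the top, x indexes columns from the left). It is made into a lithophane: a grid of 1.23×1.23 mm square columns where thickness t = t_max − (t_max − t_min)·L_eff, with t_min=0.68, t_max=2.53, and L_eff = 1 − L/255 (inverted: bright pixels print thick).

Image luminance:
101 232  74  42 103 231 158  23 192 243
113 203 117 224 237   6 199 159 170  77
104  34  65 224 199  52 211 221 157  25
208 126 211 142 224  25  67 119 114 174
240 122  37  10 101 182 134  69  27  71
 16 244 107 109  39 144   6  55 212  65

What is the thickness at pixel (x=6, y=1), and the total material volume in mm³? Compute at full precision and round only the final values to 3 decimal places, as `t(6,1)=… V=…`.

span = t_max - t_min = 2.53 - 0.68 = 1.850
L(6,1) = 199, L_eff = 1 - 199/255 = 0.219608 (inverted)
t(6,1) = 2.53 - 1.850·0.219608 = 2.124
Σt over all 6·10 pixels = 40761/425 ≈ 95.9082353
V = pitch²·Σt = 1.23²·40761/425 = 145.100

t(6,1)=2.124 V=145.100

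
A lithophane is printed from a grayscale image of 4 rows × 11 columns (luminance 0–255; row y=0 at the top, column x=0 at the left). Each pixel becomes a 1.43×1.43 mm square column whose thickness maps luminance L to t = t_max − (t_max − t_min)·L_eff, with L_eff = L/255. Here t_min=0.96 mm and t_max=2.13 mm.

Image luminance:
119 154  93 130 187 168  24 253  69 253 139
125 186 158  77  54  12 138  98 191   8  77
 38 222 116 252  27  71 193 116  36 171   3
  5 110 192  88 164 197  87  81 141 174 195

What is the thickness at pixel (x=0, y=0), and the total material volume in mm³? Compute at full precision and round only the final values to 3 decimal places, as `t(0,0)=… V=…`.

t(0,0)=1.584 V=141.058

span = t_max - t_min = 2.13 - 0.96 = 1.170
L(0,0) = 119, L_eff = 119/255 = 0.466667
t(0,0) = 2.13 - 1.170·0.466667 = 1.584
Σt over all 4·11 pixels = 146583/2125 ≈ 68.9802353
V = pitch²·Σt = 1.43²·146583/2125 = 141.058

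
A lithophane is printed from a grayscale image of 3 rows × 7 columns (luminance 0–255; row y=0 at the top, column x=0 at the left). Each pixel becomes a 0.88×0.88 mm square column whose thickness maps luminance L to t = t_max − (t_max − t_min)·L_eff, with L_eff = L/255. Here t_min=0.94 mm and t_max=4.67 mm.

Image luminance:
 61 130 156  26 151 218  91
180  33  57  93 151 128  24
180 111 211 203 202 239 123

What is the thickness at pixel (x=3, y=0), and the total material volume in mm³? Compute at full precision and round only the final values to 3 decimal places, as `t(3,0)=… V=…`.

span = t_max - t_min = 4.67 - 0.94 = 3.730
L(3,0) = 26, L_eff = 26/255 = 0.101961
t(3,0) = 4.67 - 3.730·0.101961 = 4.290
Σt over all 3·7 pixels = 1468321/25500 ≈ 57.5812157
V = pitch²·Σt = 0.88²·1468321/25500 = 44.591

t(3,0)=4.290 V=44.591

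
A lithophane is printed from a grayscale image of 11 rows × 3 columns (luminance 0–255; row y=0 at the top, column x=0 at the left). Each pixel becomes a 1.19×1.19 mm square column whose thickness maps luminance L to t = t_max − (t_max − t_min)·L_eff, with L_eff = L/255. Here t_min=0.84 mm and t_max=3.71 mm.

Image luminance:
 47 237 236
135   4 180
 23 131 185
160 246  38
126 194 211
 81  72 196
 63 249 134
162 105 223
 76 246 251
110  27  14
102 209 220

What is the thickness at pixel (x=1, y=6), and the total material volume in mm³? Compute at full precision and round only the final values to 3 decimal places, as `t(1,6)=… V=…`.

t(1,6)=0.908 V=98.576

span = t_max - t_min = 3.71 - 0.84 = 2.870
L(1,6) = 249, L_eff = 249/255 = 0.976471
t(1,6) = 3.71 - 2.870·0.976471 = 0.908
Σt over all 11·3 pixels = 887537/12750 ≈ 69.6107451
V = pitch²·Σt = 1.19²·887537/12750 = 98.576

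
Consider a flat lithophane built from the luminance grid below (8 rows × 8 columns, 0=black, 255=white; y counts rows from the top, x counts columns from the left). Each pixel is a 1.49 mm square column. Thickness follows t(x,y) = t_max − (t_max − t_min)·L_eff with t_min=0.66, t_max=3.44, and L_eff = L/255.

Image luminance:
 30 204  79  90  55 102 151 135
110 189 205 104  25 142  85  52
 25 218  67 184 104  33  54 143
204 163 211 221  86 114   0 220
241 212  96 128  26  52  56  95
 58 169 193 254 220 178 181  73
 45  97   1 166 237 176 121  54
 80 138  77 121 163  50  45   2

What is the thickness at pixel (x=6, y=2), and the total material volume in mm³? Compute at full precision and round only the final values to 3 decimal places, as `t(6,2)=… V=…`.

span = t_max - t_min = 3.44 - 0.66 = 2.780
L(6,2) = 54, L_eff = 54/255 = 0.211765
t(6,2) = 3.44 - 2.780·0.211765 = 2.851
Σt over all 8·8 pixels = 6997/51 ≈ 137.1960784
V = pitch²·Σt = 1.49²·6997/51 = 304.589

t(6,2)=2.851 V=304.589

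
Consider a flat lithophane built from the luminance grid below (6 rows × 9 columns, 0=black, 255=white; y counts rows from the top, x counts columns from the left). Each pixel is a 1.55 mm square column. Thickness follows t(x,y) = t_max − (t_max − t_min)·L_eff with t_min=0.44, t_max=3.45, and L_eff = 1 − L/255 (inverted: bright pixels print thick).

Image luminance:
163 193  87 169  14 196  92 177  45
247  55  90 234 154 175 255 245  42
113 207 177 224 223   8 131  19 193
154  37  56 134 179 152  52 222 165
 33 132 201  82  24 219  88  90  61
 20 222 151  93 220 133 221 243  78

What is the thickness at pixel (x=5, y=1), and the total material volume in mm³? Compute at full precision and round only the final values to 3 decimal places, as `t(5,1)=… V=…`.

t(5,1)=2.506 V=266.656

span = t_max - t_min = 3.45 - 0.44 = 3.010
L(5,1) = 175, L_eff = 1 - 175/255 = 0.313725 (inverted)
t(5,1) = 3.45 - 3.010·0.313725 = 2.506
Σt over all 6·9 pixels = 283027/2550 ≈ 110.9909804
V = pitch²·Σt = 1.55²·283027/2550 = 266.656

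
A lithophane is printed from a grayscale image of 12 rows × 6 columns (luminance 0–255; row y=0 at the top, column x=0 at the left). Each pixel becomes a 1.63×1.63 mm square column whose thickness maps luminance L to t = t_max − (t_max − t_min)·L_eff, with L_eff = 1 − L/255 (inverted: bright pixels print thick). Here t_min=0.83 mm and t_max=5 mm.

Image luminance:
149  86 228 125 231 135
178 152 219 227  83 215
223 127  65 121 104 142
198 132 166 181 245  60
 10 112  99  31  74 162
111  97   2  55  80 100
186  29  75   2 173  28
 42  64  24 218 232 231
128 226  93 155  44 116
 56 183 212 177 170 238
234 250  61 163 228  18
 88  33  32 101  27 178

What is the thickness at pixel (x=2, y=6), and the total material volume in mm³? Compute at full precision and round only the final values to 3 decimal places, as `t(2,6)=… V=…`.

span = t_max - t_min = 5 - 0.83 = 4.170
L(2,6) = 75, L_eff = 1 - 75/255 = 0.705882 (inverted)
t(2,6) = 5 - 4.170·0.705882 = 2.056
Σt over all 12·6 pixels = 89616/425 ≈ 210.8611765
V = pitch²·Σt = 1.63²·89616/425 = 560.237

t(2,6)=2.056 V=560.237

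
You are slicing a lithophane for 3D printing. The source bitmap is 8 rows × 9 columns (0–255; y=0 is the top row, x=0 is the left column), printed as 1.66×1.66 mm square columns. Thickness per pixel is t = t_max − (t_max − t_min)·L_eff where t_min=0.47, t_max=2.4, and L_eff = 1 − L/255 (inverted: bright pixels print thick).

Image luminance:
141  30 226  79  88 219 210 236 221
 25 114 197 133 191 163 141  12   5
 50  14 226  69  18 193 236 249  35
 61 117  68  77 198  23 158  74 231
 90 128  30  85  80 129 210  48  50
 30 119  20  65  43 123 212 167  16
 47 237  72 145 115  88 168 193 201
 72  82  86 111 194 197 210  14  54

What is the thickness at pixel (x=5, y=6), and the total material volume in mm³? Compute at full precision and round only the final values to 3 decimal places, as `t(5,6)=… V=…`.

span = t_max - t_min = 2.4 - 0.47 = 1.930
L(5,6) = 88, L_eff = 1 - 88/255 = 0.654902 (inverted)
t(5,6) = 2.4 - 1.930·0.654902 = 1.136
Σt over all 8·9 pixels = 2495507/25500 ≈ 97.8630196
V = pitch²·Σt = 1.66²·2495507/25500 = 269.671

t(5,6)=1.136 V=269.671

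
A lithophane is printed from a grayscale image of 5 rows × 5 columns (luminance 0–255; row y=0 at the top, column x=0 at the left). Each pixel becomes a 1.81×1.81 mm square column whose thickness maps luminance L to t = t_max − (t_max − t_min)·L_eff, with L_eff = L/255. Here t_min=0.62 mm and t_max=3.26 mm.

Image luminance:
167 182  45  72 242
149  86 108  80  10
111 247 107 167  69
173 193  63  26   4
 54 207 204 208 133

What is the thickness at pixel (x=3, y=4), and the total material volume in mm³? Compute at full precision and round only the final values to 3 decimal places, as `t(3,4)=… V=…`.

span = t_max - t_min = 3.26 - 0.62 = 2.640
L(3,4) = 208, L_eff = 208/255 = 0.815686
t(3,4) = 3.26 - 2.640·0.815686 = 1.107
Σt over all 5·5 pixels = 209667/4250 ≈ 49.3334118
V = pitch²·Σt = 1.81²·209667/4250 = 161.621

t(3,4)=1.107 V=161.621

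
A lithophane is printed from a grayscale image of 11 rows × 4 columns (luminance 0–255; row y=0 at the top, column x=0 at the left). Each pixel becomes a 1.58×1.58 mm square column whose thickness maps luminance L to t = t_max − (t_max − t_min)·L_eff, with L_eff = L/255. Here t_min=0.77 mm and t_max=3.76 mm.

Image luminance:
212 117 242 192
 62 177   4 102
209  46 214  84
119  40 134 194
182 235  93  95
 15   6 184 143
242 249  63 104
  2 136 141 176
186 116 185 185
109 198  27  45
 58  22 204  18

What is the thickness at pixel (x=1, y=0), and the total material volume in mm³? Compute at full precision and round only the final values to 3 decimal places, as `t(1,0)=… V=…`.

t(1,0)=2.388 V=250.050

span = t_max - t_min = 3.76 - 0.77 = 2.990
L(1,0) = 117, L_eff = 117/255 = 0.458824
t(1,0) = 3.76 - 2.990·0.458824 = 2.388
Σt over all 11·4 pixels = 2554187/25500 ≈ 100.1641961
V = pitch²·Σt = 1.58²·2554187/25500 = 250.050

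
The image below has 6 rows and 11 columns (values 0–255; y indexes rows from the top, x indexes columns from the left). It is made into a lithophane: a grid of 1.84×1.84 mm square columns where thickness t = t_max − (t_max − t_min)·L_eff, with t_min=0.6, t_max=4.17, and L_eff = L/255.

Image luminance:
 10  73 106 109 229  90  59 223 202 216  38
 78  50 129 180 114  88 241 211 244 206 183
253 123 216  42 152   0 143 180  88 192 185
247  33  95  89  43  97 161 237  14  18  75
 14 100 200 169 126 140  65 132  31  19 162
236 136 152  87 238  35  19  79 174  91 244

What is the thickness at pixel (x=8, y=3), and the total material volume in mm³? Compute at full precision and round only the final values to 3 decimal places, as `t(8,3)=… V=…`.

t(8,3)=3.974 V=533.117

span = t_max - t_min = 4.17 - 0.6 = 3.570
L(8,3) = 14, L_eff = 14/255 = 0.054902
t(8,3) = 4.17 - 3.570·0.054902 = 3.974
Σt over all 6·11 pixels = 157.466
V = pitch²·Σt = 1.84²·157.466 = 533.117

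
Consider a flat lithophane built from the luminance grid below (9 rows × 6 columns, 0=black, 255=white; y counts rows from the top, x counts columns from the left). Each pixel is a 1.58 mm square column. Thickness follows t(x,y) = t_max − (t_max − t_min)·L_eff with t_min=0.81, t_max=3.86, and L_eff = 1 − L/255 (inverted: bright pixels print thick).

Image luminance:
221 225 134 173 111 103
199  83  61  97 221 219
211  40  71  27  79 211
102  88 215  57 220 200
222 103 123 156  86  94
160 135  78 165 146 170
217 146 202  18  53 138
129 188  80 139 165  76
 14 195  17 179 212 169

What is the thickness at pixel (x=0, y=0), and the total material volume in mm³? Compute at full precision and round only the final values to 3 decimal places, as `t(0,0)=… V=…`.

t(0,0)=3.453 V=328.446

span = t_max - t_min = 3.86 - 0.81 = 3.050
L(0,0) = 221, L_eff = 1 - 221/255 = 0.133333 (inverted)
t(0,0) = 3.86 - 3.050·0.133333 = 3.453
Σt over all 9·6 pixels = 670997/5100 ≈ 131.5680392
V = pitch²·Σt = 1.58²·670997/5100 = 328.446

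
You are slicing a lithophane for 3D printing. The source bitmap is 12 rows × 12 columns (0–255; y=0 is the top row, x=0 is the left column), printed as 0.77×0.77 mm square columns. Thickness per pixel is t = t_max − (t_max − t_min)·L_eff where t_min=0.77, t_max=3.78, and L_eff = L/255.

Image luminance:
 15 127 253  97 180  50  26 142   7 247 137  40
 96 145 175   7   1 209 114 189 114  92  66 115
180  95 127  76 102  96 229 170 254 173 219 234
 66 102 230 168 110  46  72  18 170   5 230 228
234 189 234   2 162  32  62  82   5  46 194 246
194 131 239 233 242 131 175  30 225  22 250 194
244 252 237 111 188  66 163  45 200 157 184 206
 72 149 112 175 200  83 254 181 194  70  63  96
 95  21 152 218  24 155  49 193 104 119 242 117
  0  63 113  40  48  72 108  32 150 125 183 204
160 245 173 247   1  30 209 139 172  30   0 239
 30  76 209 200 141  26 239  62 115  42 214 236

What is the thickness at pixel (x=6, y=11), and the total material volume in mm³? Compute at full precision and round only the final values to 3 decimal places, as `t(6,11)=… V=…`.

span = t_max - t_min = 3.78 - 0.77 = 3.010
L(6,11) = 239, L_eff = 239/255 = 0.937255
t(6,11) = 3.78 - 3.010·0.937255 = 0.959
Σt over all 12·12 pixels = 4056199/12750 ≈ 318.1332549
V = pitch²·Σt = 0.77²·4056199/12750 = 188.621

t(6,11)=0.959 V=188.621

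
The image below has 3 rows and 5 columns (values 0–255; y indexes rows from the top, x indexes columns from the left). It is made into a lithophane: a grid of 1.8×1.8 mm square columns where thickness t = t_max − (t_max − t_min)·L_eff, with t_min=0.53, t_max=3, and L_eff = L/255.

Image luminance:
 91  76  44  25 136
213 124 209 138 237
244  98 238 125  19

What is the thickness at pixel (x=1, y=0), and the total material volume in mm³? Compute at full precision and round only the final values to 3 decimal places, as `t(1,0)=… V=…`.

span = t_max - t_min = 3 - 0.53 = 2.470
L(1,0) = 76, L_eff = 76/255 = 0.298039
t(1,0) = 3 - 2.470·0.298039 = 2.264
Σt over all 3·5 pixels = 649301/25500 ≈ 25.4627843
V = pitch²·Σt = 1.8²·649301/25500 = 82.499

t(1,0)=2.264 V=82.499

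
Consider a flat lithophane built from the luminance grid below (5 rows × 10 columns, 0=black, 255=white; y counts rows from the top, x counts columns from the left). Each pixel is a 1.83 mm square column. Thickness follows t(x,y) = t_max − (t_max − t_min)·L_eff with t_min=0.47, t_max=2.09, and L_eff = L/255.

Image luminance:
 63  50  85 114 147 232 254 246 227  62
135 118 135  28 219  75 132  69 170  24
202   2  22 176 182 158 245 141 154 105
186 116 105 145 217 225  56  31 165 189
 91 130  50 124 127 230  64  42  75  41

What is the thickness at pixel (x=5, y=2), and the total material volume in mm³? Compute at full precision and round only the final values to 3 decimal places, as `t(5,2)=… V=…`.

span = t_max - t_min = 2.09 - 0.47 = 1.620
L(5,2) = 158, L_eff = 158/255 = 0.619608
t(5,2) = 2.09 - 1.620·0.619608 = 1.086
Σt over all 5·10 pixels = 135919/2125 ≈ 63.9618824
V = pitch²·Σt = 1.83²·135919/2125 = 214.202

t(5,2)=1.086 V=214.202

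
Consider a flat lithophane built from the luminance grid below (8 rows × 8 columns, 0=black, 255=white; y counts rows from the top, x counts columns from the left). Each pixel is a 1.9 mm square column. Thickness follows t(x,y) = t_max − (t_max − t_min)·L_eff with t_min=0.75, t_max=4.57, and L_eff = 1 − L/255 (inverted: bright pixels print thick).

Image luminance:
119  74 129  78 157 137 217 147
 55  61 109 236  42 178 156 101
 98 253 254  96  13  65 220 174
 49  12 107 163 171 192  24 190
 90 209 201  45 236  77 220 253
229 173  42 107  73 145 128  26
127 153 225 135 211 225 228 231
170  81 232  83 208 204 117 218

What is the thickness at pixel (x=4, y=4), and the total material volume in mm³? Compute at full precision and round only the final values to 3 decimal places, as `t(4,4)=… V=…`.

t(4,4)=4.285 V=669.673

span = t_max - t_min = 4.57 - 0.75 = 3.820
L(4,4) = 236, L_eff = 1 - 236/255 = 0.074510 (inverted)
t(4,4) = 4.57 - 3.820·0.074510 = 4.285
Σt over all 8·8 pixels = 2365189/12750 ≈ 185.5050196
V = pitch²·Σt = 1.9²·2365189/12750 = 669.673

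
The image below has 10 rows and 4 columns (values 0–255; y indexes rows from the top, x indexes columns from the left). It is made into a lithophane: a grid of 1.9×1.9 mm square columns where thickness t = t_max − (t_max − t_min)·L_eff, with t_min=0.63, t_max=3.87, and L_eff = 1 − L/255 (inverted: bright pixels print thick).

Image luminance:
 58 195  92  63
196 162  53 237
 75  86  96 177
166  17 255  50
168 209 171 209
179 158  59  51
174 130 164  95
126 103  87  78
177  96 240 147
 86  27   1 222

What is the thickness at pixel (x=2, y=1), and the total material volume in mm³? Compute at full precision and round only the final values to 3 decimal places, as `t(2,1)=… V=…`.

span = t_max - t_min = 3.87 - 0.63 = 3.240
L(2,1) = 53, L_eff = 1 - 53/255 = 0.792157 (inverted)
t(2,1) = 3.87 - 3.240·0.792157 = 1.303
Σt over all 10·4 pixels = 38439/425 ≈ 90.4447059
V = pitch²·Σt = 1.9²·38439/425 = 326.505

t(2,1)=1.303 V=326.505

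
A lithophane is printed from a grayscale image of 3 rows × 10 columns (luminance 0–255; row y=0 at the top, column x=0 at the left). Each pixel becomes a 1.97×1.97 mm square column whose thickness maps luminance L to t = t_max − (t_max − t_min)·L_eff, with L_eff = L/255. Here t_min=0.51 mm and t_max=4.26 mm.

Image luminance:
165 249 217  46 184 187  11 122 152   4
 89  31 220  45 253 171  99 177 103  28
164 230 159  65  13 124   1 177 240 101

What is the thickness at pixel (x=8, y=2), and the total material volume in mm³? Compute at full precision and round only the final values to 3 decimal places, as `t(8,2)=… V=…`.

t(8,2)=0.731 V=277.564

span = t_max - t_min = 4.26 - 0.51 = 3.750
L(8,2) = 240, L_eff = 240/255 = 0.941176
t(8,2) = 4.26 - 3.750·0.941176 = 0.731
Σt over all 3·10 pixels = 24317/340 ≈ 71.5205882
V = pitch²·Σt = 1.97²·24317/340 = 277.564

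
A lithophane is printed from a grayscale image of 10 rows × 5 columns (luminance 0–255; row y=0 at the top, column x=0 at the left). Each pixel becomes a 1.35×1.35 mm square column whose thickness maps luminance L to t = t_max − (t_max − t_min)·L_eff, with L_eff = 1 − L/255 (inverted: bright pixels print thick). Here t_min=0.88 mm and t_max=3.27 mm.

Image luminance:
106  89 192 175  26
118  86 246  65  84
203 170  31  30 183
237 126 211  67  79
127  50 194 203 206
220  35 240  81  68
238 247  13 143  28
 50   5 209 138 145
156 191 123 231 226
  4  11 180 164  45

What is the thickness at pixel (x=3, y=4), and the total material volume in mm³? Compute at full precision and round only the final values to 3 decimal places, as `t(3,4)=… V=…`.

span = t_max - t_min = 3.27 - 0.88 = 2.390
L(3,4) = 203, L_eff = 1 - 203/255 = 0.203922 (inverted)
t(3,4) = 3.27 - 2.390·0.203922 = 2.783
Σt over all 10·5 pixels = 178287/1700 ≈ 104.8747059
V = pitch²·Σt = 1.35²·178287/1700 = 191.134

t(3,4)=2.783 V=191.134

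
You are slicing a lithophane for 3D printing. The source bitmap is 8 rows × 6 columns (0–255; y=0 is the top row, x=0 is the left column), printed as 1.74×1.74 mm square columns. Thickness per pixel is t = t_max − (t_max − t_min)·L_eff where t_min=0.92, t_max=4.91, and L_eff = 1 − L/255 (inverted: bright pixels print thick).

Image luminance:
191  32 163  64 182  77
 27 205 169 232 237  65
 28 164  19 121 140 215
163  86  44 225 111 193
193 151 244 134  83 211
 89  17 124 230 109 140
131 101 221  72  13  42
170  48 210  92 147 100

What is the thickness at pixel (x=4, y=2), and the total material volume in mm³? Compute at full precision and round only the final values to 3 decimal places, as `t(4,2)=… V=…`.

span = t_max - t_min = 4.91 - 0.92 = 3.990
L(4,2) = 140, L_eff = 1 - 140/255 = 0.450980 (inverted)
t(4,2) = 4.91 - 3.990·0.450980 = 3.111
Σt over all 8·6 pixels = 240657/1700 ≈ 141.5629412
V = pitch²·Σt = 1.74²·240657/1700 = 428.596

t(4,2)=3.111 V=428.596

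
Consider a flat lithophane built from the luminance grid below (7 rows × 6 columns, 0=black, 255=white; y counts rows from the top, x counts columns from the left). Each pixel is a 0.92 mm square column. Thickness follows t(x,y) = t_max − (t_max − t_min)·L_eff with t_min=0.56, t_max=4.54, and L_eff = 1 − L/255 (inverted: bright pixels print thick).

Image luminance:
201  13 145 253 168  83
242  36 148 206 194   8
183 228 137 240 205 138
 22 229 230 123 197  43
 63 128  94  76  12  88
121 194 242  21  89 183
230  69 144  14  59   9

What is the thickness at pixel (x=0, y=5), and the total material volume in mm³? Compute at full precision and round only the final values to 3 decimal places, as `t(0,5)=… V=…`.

span = t_max - t_min = 4.54 - 0.56 = 3.980
L(0,5) = 121, L_eff = 1 - 121/255 = 0.525490 (inverted)
t(0,5) = 4.54 - 3.980·0.525490 = 2.449
Σt over all 7·6 pixels = 109.488
V = pitch²·Σt = 0.92²·109.488 = 92.671

t(0,5)=2.449 V=92.671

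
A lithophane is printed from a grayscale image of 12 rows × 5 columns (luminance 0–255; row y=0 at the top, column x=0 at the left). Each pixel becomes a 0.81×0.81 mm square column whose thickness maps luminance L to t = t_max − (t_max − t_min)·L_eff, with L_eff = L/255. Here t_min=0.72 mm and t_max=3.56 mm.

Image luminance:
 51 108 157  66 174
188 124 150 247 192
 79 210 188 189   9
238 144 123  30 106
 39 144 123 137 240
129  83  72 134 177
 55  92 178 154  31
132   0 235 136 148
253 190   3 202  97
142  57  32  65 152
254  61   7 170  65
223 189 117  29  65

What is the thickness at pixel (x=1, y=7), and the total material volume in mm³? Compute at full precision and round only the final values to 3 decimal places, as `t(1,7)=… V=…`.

t(1,7)=3.560 V=84.718

span = t_max - t_min = 3.56 - 0.72 = 2.840
L(1,7) = 0, L_eff = 0/255 = 0.000000
t(1,7) = 3.56 - 2.840·0.000000 = 3.560
Σt over all 12·5 pixels = 164633/1275 ≈ 129.1239216
V = pitch²·Σt = 0.81²·164633/1275 = 84.718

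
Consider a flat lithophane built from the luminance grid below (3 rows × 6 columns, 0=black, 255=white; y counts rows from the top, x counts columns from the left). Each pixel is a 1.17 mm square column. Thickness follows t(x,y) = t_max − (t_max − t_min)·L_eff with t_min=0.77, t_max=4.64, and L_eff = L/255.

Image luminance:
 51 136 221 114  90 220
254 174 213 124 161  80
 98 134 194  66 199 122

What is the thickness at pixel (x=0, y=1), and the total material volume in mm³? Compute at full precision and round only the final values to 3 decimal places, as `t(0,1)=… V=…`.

t(0,1)=0.785 V=59.256

span = t_max - t_min = 4.64 - 0.77 = 3.870
L(0,1) = 254, L_eff = 254/255 = 0.996078
t(0,1) = 4.64 - 3.870·0.996078 = 0.785
Σt over all 3·6 pixels = 367941/8500 ≈ 43.2871765
V = pitch²·Σt = 1.17²·367941/8500 = 59.256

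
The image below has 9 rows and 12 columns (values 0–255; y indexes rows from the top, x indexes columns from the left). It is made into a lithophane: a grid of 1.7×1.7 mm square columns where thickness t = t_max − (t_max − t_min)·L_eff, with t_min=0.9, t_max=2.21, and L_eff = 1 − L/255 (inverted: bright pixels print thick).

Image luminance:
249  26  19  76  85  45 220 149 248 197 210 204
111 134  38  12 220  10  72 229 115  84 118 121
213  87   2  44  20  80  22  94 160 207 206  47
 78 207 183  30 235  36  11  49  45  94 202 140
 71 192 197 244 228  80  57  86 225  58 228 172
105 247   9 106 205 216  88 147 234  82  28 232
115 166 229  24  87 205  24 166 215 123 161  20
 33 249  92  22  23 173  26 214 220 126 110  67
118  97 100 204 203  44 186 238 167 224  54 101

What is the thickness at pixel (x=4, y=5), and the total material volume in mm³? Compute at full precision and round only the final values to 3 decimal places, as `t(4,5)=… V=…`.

t(4,5)=1.953 V=483.520

span = t_max - t_min = 2.21 - 0.9 = 1.310
L(4,5) = 205, L_eff = 1 - 205/255 = 0.196078 (inverted)
t(4,5) = 2.21 - 1.310·0.196078 = 1.953
Σt over all 9·12 pixels = 1422119/8500 ≈ 167.3081176
V = pitch²·Σt = 1.7²·1422119/8500 = 483.520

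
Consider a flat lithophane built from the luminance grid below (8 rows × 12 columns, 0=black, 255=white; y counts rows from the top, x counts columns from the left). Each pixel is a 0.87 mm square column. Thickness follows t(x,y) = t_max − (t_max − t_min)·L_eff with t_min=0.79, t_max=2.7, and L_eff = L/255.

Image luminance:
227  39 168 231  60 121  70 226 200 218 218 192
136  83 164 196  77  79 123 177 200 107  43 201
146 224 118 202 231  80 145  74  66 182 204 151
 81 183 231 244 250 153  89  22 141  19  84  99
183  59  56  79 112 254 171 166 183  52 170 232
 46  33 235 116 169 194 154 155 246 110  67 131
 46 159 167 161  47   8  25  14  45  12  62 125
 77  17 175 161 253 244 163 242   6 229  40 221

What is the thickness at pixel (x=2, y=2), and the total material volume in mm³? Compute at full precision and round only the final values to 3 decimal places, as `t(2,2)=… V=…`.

t(2,2)=1.816 V=122.221

span = t_max - t_min = 2.7 - 0.79 = 1.910
L(2,2) = 118, L_eff = 118/255 = 0.462745
t(2,2) = 2.7 - 1.910·0.462745 = 1.816
Σt over all 8·12 pixels = 1372541/8500 ≈ 161.4754118
V = pitch²·Σt = 0.87²·1372541/8500 = 122.221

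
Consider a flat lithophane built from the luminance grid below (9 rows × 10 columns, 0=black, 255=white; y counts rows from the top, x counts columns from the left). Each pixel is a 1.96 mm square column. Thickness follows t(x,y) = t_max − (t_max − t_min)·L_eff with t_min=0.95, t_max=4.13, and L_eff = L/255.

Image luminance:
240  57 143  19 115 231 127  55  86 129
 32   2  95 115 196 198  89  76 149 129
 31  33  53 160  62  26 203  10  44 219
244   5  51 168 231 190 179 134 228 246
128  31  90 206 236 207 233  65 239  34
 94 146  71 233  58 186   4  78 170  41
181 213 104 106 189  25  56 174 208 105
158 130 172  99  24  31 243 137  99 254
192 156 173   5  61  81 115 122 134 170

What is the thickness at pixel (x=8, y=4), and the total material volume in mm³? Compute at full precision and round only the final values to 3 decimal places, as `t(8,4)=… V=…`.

t(8,4)=1.150 V=888.154

span = t_max - t_min = 4.13 - 0.95 = 3.180
L(8,4) = 239, L_eff = 239/255 = 0.937255
t(8,4) = 4.13 - 3.180·0.937255 = 1.150
Σt over all 9·10 pixels = 491287/2125 ≈ 231.1938824
V = pitch²·Σt = 1.96²·491287/2125 = 888.154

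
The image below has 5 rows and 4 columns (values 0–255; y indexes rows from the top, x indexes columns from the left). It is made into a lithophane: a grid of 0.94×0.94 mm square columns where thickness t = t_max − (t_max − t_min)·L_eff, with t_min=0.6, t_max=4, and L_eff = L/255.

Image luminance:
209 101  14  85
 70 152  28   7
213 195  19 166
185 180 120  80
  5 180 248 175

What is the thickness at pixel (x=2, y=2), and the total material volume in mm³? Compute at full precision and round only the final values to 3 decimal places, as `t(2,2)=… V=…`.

span = t_max - t_min = 4 - 0.6 = 3.400
L(2,2) = 19, L_eff = 19/255 = 0.074510
t(2,2) = 4 - 3.400·0.074510 = 3.747
Σt over all 5·4 pixels = 3568/75 ≈ 47.5733333
V = pitch²·Σt = 0.94²·3568/75 = 42.036

t(2,2)=3.747 V=42.036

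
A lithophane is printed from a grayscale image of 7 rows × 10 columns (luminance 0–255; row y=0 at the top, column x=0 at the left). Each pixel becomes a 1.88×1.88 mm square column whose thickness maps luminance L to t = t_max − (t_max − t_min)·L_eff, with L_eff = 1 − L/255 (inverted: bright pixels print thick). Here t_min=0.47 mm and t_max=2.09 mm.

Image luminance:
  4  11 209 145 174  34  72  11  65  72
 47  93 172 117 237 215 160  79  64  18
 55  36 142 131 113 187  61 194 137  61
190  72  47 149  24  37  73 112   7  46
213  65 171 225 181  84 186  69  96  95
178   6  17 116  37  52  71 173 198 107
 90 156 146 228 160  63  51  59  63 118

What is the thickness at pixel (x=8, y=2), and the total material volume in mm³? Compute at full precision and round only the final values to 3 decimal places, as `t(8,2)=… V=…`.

span = t_max - t_min = 2.09 - 0.47 = 1.620
L(8,2) = 137, L_eff = 1 - 137/255 = 0.462745 (inverted)
t(8,2) = 2.09 - 1.620·0.462745 = 1.340
Σt over all 7·10 pixels = 169097/2125 ≈ 79.5750588
V = pitch²·Σt = 1.88²·169097/2125 = 281.250

t(8,2)=1.340 V=281.250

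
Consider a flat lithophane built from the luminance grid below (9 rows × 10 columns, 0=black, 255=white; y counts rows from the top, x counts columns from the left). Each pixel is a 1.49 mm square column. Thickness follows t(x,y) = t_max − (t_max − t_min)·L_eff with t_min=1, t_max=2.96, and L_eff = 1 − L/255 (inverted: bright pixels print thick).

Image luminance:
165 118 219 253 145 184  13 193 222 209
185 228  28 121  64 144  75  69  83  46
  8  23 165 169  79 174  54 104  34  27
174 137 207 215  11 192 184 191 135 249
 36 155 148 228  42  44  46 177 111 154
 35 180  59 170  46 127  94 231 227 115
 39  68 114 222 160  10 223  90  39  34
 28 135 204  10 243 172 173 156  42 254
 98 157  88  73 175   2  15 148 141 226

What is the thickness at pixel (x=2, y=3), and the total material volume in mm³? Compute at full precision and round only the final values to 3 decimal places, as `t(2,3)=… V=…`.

t(2,3)=2.591 V=391.953

span = t_max - t_min = 2.96 - 1 = 1.960
L(2,3) = 207, L_eff = 1 - 207/255 = 0.188235 (inverted)
t(2,3) = 2.96 - 1.960·0.188235 = 2.591
Σt over all 9·10 pixels = 225098/1275 ≈ 176.5474510
V = pitch²·Σt = 1.49²·225098/1275 = 391.953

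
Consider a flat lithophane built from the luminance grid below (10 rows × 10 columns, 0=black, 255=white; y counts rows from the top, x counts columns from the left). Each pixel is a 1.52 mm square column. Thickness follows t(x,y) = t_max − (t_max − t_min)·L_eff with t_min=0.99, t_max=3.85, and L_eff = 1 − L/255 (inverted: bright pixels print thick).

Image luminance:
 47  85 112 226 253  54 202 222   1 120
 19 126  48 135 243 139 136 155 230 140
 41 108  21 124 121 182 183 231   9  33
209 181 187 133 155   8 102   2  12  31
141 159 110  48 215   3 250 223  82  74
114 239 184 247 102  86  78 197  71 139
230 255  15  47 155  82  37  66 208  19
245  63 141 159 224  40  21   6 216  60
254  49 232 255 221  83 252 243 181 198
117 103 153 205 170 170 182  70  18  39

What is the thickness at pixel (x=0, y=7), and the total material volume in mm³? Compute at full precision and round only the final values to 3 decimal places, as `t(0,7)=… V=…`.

t(0,7)=3.738 V=565.906

span = t_max - t_min = 3.85 - 0.99 = 2.860
L(0,7) = 245, L_eff = 1 - 245/255 = 0.039216 (inverted)
t(0,7) = 3.85 - 2.860·0.039216 = 3.738
Σt over all 10·10 pixels = 1561483/6375 ≈ 244.9385098
V = pitch²·Σt = 1.52²·1561483/6375 = 565.906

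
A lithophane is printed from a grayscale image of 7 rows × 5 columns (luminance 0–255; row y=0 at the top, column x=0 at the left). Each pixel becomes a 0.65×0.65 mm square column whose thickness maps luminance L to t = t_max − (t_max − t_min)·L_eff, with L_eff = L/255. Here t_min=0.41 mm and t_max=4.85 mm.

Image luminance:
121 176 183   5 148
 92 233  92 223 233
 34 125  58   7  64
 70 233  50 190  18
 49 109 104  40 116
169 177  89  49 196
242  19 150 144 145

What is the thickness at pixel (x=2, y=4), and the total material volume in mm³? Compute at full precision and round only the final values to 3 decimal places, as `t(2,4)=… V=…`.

t(2,4)=3.039 V=41.168

span = t_max - t_min = 4.85 - 0.41 = 4.440
L(2,4) = 104, L_eff = 104/255 = 0.407843
t(2,4) = 4.85 - 4.440·0.407843 = 3.039
Σt over all 7·5 pixels = 828231/8500 ≈ 97.4389412
V = pitch²·Σt = 0.65²·828231/8500 = 41.168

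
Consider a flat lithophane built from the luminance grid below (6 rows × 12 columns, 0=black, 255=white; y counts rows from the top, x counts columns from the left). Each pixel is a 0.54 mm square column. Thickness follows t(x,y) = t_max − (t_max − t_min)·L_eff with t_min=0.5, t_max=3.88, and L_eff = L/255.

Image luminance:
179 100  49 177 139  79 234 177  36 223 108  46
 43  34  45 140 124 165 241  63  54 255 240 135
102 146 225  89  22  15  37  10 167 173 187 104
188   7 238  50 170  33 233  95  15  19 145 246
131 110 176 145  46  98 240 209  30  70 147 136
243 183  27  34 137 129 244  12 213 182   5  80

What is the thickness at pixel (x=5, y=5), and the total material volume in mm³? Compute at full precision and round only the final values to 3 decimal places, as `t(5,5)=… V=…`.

span = t_max - t_min = 3.88 - 0.5 = 3.380
L(5,5) = 129, L_eff = 129/255 = 0.505882
t(5,5) = 3.88 - 3.380·0.505882 = 2.170
Σt over all 6·12 pixels = 689913/4250 ≈ 162.3324706
V = pitch²·Σt = 0.54²·689913/4250 = 47.336

t(5,5)=2.170 V=47.336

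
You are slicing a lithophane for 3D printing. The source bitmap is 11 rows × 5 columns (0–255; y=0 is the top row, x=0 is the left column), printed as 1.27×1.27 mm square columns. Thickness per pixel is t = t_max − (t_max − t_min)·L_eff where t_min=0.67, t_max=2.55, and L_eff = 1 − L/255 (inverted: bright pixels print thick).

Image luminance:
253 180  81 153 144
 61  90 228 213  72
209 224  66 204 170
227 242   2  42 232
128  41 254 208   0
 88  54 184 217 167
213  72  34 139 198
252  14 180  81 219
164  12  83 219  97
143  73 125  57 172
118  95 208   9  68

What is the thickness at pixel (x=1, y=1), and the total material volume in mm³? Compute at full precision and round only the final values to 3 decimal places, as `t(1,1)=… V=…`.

span = t_max - t_min = 2.55 - 0.67 = 1.880
L(1,1) = 90, L_eff = 1 - 90/255 = 0.647059 (inverted)
t(1,1) = 2.55 - 1.880·0.647059 = 1.334
Σt over all 11·5 pixels = 781909/8500 ≈ 91.9892941
V = pitch²·Σt = 1.27²·781909/8500 = 148.370

t(1,1)=1.334 V=148.370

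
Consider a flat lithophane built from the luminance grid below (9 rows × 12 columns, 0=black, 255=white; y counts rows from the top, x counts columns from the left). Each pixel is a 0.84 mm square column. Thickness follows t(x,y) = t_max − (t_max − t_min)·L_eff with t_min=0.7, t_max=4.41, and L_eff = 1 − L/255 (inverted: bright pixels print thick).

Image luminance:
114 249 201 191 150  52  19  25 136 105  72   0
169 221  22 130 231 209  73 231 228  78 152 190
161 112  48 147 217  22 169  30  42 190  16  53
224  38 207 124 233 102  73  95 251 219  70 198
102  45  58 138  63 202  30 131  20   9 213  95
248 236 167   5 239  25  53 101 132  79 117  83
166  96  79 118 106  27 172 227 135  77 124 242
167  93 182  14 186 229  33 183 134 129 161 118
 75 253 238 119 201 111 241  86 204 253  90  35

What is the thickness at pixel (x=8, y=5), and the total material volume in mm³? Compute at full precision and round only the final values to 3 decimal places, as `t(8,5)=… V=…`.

span = t_max - t_min = 4.41 - 0.7 = 3.710
L(8,5) = 132, L_eff = 1 - 132/255 = 0.482353 (inverted)
t(8,5) = 4.41 - 3.710·0.482353 = 2.620
Σt over all 9·12 pixels = 1778966/6375 ≈ 279.0534902
V = pitch²·Σt = 0.84²·1778966/6375 = 196.900

t(8,5)=2.620 V=196.900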